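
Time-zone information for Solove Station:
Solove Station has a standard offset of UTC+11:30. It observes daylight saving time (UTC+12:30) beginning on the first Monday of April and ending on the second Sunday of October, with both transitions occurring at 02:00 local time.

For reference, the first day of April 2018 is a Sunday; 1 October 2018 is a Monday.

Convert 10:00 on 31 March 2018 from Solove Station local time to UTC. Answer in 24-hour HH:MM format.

1 April 2018 is a Sunday, so the first Monday is April 2.
1 October 2018 is a Monday, so the first Sunday is October 7 and the second is October 14.
31 March 2018 is outside the daylight-saving period (2 April – 14 October), so Solove Station is on standard time, UTC+11:30.
10:00 local − 11h30m = 22:30 UTC (rolling into the previous day, 30 March 2018).

22:30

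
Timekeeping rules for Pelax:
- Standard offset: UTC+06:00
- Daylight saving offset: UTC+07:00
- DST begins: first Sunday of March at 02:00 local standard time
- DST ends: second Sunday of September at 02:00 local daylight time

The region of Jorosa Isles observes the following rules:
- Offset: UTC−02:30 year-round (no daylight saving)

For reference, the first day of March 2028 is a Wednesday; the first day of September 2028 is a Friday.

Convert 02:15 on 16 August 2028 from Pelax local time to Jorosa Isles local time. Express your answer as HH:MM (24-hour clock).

1 March 2028 is a Wednesday, so the first Sunday is March 5.
1 September 2028 is a Friday, so the first Sunday is September 3 and the second is September 10.
16 August 2028 falls between 5 March and 10 September, so daylight saving is in effect and Pelax is at UTC+07:00.
02:15 Pelax − 7h = 19:15 UTC (rolling into the previous day, 15 August 2028).
Jorosa Isles stays on UTC−02:30 all year.
19:15 UTC − 2h30m = 16:45 Jorosa Isles.

16:45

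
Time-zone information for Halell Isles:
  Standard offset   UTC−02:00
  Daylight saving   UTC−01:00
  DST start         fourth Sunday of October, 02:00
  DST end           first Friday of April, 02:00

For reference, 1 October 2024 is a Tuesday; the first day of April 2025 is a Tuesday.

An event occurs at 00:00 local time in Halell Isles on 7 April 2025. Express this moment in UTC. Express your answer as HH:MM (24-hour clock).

02:00

1 October 2024 is a Tuesday, so the first Sunday is October 6 and the fourth is October 27.
1 April 2025 is a Tuesday, so the first Friday is April 4.
Daylight saving runs 27 October 2024 – 4 April 2025; 7 April 2025 is outside that window, so Halell Isles is on standard time at UTC−02:00.
00:00 local + 2h = 02:00 UTC.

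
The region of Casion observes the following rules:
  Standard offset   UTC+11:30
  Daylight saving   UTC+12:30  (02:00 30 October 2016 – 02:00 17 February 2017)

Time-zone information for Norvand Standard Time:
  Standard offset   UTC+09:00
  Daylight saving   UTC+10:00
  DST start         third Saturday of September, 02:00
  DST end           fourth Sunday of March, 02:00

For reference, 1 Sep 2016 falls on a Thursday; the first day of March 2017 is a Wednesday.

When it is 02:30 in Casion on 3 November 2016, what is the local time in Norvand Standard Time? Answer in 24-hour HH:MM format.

00:00

3 November 2016 lies within the daylight-saving period (30 October 2016 – 17 February 2017), so Casion is on daylight time, UTC+12:30.
02:30 Casion − 12h30m = 14:00 UTC (rolling into the previous day, 2 November 2016).
1 September 2016 is a Thursday, so the first Saturday is September 3 and the third is September 17.
1 March 2017 is a Wednesday, so the first Sunday is March 5 and the fourth is March 26.
At the standard offset (UTC+09:00), 14:00 UTC + 9h = 23:00 Norvand Standard Time standard time.
Daylight saving runs 17 September 2016 – 26 March 2017; the standard-time date in Norvand Standard Time, 2 November 2016, is inside that window, so Norvand Standard Time is at UTC+10:00.
14:00 UTC + 10h = 00:00 Norvand Standard Time (rolling into the next day, 3 November 2016).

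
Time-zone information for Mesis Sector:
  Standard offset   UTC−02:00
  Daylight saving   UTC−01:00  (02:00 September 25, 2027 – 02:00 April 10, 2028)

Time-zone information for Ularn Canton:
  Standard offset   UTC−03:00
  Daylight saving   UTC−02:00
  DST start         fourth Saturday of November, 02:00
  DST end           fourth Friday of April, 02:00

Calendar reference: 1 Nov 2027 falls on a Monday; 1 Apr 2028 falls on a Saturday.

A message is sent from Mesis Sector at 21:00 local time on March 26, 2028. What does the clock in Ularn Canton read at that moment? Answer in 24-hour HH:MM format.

March 26, 2028 lies within the daylight-saving period (25 September 2027 – 10 April 2028), so Mesis Sector is on daylight time, UTC−01:00.
21:00 Mesis Sector + 1h = 22:00 UTC.
1 November 2027 is a Monday, so the first Saturday is November 6 and the fourth is November 27.
1 April 2028 is a Saturday, so the first Friday is April 7 and the fourth is April 28.
At the standard offset (UTC−03:00), 22:00 UTC − 3h = 19:00 Ularn Canton standard time.
The standard-time date in Ularn Canton, March 26, 2028, falls between 27 November 2027 and 28 April 2028, so daylight saving is in effect and Ularn Canton is at UTC−02:00.
22:00 UTC − 2h = 20:00 Ularn Canton.

20:00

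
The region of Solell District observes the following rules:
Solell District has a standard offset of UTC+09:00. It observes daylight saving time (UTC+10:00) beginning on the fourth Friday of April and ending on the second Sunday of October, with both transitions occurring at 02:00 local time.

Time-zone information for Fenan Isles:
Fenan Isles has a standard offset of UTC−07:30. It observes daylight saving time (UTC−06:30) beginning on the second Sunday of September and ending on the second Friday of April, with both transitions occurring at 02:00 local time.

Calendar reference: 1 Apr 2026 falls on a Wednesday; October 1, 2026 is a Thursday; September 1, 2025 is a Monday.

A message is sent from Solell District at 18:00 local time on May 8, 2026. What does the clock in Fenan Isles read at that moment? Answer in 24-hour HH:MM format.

1 April 2026 is a Wednesday, so the first Friday is April 3 and the fourth is April 24.
1 October 2026 is a Thursday, so the first Sunday is October 4 and the second is October 11.
Daylight saving runs 24 April – 11 October; May 8, 2026 is inside that window, so Solell District is at UTC+10:00.
18:00 Solell District − 10h = 08:00 UTC.
1 September 2025 is a Monday, so the first Sunday is September 7 and the second is September 14.
1 April 2026 is a Wednesday, so the first Friday is April 3 and the second is April 10.
At the standard offset (UTC−07:30), 08:00 UTC − 7h30m = 00:30 Fenan Isles standard time.
Daylight saving runs 14 September 2025 – 10 April 2026; the standard-time date in Fenan Isles, May 8, 2026, is outside that window, so Fenan Isles is on standard time at UTC−07:30.
08:00 UTC − 7h30m = 00:30 Fenan Isles.

00:30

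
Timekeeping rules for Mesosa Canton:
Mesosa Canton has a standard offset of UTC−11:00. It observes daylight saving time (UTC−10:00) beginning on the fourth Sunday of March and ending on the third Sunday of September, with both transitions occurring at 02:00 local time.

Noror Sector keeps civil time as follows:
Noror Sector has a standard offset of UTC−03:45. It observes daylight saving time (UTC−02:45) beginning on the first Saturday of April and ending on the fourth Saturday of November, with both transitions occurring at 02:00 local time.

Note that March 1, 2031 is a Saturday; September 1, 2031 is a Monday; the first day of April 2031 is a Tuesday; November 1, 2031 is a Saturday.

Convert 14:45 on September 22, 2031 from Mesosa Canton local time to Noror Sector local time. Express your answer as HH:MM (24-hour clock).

1 March 2031 is a Saturday, so the first Sunday is March 2 and the fourth is March 23.
1 September 2031 is a Monday, so the first Sunday is September 7 and the third is September 21.
September 22, 2031 does not fall between 23 March and 21 September, so daylight saving is not in effect and Mesosa Canton is at UTC−11:00.
14:45 Mesosa Canton + 11h = 01:45 UTC (rolling into the next day, 23 September 2031).
1 April 2031 is a Tuesday, so the first Saturday is April 5.
1 November 2031 is a Saturday, so the first Saturday is November 1 and the fourth is November 22.
At the standard offset (UTC−03:45), 01:45 UTC − 3h45m = 22:00 Noror Sector standard time (rolling into the previous day, 22 September 2031).
The standard-time date in Noror Sector, September 22, 2031, lies within the daylight-saving period (5 April – 22 November), so Noror Sector is on daylight time, UTC−02:45.
01:45 UTC − 2h45m = 23:00 Noror Sector (rolling into the previous day, 22 September 2031).

23:00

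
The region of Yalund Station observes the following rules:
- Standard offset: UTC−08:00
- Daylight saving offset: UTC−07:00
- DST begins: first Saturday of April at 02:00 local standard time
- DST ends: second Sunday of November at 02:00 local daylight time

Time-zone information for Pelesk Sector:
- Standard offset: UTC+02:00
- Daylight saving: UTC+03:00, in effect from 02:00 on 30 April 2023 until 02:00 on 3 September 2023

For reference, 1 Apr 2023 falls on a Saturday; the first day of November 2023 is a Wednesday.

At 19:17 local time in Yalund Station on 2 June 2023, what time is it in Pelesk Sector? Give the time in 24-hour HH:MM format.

05:17

1 April 2023 is a Saturday, so the first Saturday is April 1.
1 November 2023 is a Wednesday, so the first Sunday is November 5 and the second is November 12.
2 June 2023 falls between 1 April and 12 November, so daylight saving is in effect and Yalund Station is at UTC−07:00.
19:17 Yalund Station + 7h = 02:17 UTC (rolling into the next day, 3 June 2023).
At the standard offset (UTC+02:00), 02:17 UTC + 2h = 04:17 Pelesk Sector standard time.
Daylight saving runs 30 April – 3 September; the standard-time date in Pelesk Sector, 3 June 2023, is inside that window, so Pelesk Sector is at UTC+03:00.
02:17 UTC + 3h = 05:17 Pelesk Sector.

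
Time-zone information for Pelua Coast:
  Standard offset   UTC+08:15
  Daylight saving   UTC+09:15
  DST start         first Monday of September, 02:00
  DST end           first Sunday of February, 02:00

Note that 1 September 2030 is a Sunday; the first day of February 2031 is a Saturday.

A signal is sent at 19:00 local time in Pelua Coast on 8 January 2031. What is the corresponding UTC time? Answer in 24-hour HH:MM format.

09:45

1 September 2030 is a Sunday, so the first Monday is September 2.
1 February 2031 is a Saturday, so the first Sunday is February 2.
Daylight saving runs 2 September 2030 – 2 February 2031; 8 January 2031 is inside that window, so Pelua Coast is at UTC+09:15.
19:00 local − 9h15m = 09:45 UTC.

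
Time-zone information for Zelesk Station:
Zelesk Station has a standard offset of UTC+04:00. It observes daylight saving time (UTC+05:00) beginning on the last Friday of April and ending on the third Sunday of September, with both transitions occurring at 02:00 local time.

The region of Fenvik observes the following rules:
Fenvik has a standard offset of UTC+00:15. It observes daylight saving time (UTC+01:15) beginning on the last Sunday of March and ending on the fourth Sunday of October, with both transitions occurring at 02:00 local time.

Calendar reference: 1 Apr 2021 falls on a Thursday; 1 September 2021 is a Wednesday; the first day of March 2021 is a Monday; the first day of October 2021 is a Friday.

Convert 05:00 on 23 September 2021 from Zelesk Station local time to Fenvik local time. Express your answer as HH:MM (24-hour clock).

02:15

1 April 2021 is a Thursday, so Fridays fall on 2, 9, 16, 23, 30; the last is April 30.
1 September 2021 is a Wednesday, so the first Sunday is September 5 and the third is September 19.
23 September 2021 is outside the daylight-saving period (30 April – 19 September), so Zelesk Station is on standard time, UTC+04:00.
05:00 Zelesk Station − 4h = 01:00 UTC.
1 March 2021 is a Monday, so Sundays fall on 7, 14, 21, 28; the last is March 28.
1 October 2021 is a Friday, so the first Sunday is October 3 and the fourth is October 24.
At the standard offset (UTC+00:15), 01:00 UTC + 0h15m = 01:15 Fenvik standard time.
Daylight saving runs 28 March – 24 October; the standard-time date in Fenvik, 23 September 2021, is inside that window, so Fenvik is at UTC+01:15.
01:00 UTC + 1h15m = 02:15 Fenvik.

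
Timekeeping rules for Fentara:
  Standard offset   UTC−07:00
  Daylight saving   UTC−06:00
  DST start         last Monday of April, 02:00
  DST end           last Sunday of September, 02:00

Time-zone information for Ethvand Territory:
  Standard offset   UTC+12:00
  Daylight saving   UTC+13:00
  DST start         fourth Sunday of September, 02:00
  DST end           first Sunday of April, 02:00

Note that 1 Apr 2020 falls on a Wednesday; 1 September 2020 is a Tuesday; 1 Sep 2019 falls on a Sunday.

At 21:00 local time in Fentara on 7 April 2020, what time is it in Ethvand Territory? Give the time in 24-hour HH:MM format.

1 April 2020 is a Wednesday, so Mondays fall on 6, 13, 20, 27; the last is April 27.
1 September 2020 is a Tuesday, so Sundays fall on 6, 13, 20, 27; the last is September 27.
7 April 2020 is outside the daylight-saving period (27 April – 27 September), so Fentara is on standard time, UTC−07:00.
21:00 Fentara + 7h = 04:00 UTC (rolling into the next day, 8 April 2020).
1 September 2019 is a Sunday, so the first Sunday is September 1 and the fourth is September 22.
1 April 2020 is a Wednesday, so the first Sunday is April 5.
At the standard offset (UTC+12:00), 04:00 UTC + 12h = 16:00 Ethvand Territory standard time.
The standard-time date in Ethvand Territory, 8 April 2020, does not fall between 22 September 2019 and 5 April 2020, so daylight saving is not in effect and Ethvand Territory is at UTC+12:00.
04:00 UTC + 12h = 16:00 Ethvand Territory.

16:00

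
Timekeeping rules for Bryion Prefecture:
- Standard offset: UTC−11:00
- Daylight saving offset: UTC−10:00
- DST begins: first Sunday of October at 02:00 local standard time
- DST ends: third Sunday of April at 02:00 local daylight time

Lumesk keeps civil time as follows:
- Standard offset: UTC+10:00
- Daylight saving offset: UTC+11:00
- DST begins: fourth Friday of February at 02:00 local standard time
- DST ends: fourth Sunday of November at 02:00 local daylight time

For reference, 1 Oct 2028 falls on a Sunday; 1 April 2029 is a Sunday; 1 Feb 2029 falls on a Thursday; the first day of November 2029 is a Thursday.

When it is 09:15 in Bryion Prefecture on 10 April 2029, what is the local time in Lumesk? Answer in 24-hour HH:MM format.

1 October 2028 is a Sunday, so the first Sunday is October 1.
1 April 2029 is a Sunday, so the first Sunday is April 1 and the third is April 15.
10 April 2029 lies within the daylight-saving period (1 October 2028 – 15 April 2029), so Bryion Prefecture is on daylight time, UTC−10:00.
09:15 Bryion Prefecture + 10h = 19:15 UTC.
1 February 2029 is a Thursday, so the first Friday is February 2 and the fourth is February 23.
1 November 2029 is a Thursday, so the first Sunday is November 4 and the fourth is November 25.
At the standard offset (UTC+10:00), 19:15 UTC + 10h = 05:15 Lumesk standard time (rolling into the next day, 11 April 2029).
Daylight saving runs 23 February – 25 November; the standard-time date in Lumesk, 11 April 2029, is inside that window, so Lumesk is at UTC+11:00.
19:15 UTC + 11h = 06:15 Lumesk (rolling into the next day, 11 April 2029).

06:15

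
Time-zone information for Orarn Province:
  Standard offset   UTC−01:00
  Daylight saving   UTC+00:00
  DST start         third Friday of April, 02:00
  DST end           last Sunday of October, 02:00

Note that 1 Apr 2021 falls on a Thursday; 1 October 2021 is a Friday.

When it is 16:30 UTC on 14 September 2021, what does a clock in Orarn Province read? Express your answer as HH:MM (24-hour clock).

1 April 2021 is a Thursday, so the first Friday is April 2 and the third is April 16.
1 October 2021 is a Friday, so Sundays fall on 3, 10, 17, 24, 31; the last is October 31.
At the standard offset (UTC−01:00), 16:30 UTC − 1h = 15:30 Orarn Province standard time.
Daylight saving runs 16 April – 31 October; the standard-time date in Orarn Province, 14 September 2021, is inside that window, so Orarn Province is at UTC+00:00.
16:30 UTC + 0h = 16:30 local.

16:30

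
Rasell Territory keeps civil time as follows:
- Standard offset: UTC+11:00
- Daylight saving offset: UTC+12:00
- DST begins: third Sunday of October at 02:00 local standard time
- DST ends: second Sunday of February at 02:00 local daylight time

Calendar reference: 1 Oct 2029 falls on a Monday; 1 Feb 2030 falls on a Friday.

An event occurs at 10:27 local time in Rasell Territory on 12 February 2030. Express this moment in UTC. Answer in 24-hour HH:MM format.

1 October 2029 is a Monday, so the first Sunday is October 7 and the third is October 21.
1 February 2030 is a Friday, so the first Sunday is February 3 and the second is February 10.
Daylight saving runs 21 October 2029 – 10 February 2030; 12 February 2030 is outside that window, so Rasell Territory is on standard time at UTC+11:00.
10:27 local − 11h = 23:27 UTC (rolling into the previous day, 11 February 2030).

23:27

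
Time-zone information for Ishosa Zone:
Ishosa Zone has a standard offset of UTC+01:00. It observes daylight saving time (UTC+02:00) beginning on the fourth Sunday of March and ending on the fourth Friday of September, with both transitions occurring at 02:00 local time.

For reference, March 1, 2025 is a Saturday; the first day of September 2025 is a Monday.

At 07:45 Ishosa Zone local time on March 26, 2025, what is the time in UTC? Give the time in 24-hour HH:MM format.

05:45

1 March 2025 is a Saturday, so the first Sunday is March 2 and the fourth is March 23.
1 September 2025 is a Monday, so the first Friday is September 5 and the fourth is September 26.
Daylight saving runs 23 March – 26 September; March 26, 2025 is inside that window, so Ishosa Zone is at UTC+02:00.
07:45 local − 2h = 05:45 UTC.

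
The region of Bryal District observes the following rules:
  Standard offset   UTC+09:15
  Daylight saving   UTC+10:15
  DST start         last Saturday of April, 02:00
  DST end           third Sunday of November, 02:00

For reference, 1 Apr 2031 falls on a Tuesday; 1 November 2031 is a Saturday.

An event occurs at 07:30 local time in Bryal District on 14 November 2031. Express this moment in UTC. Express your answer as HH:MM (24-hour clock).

21:15

1 April 2031 is a Tuesday, so Saturdays fall on 5, 12, 19, 26; the last is April 26.
1 November 2031 is a Saturday, so the first Sunday is November 2 and the third is November 16.
Daylight saving runs 26 April – 16 November; 14 November 2031 is inside that window, so Bryal District is at UTC+10:15.
07:30 local − 10h15m = 21:15 UTC (rolling into the previous day, 13 November 2031).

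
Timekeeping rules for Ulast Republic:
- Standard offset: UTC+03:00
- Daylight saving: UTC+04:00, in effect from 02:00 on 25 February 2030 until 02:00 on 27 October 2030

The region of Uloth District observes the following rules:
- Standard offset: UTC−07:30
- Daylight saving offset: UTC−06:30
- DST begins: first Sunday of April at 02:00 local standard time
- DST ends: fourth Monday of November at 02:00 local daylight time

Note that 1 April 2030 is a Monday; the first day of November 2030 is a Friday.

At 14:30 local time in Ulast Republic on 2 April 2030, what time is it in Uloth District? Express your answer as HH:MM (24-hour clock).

2 April 2030 lies within the daylight-saving period (25 February – 27 October), so Ulast Republic is on daylight time, UTC+04:00.
14:30 Ulast Republic − 4h = 10:30 UTC.
1 April 2030 is a Monday, so the first Sunday is April 7.
1 November 2030 is a Friday, so the first Monday is November 4 and the fourth is November 25.
At the standard offset (UTC−07:30), 10:30 UTC − 7h30m = 03:00 Uloth District standard time.
The standard-time date in Uloth District, 2 April 2030, is outside the daylight-saving period (7 April – 25 November), so Uloth District is on standard time, UTC−07:30.
10:30 UTC − 7h30m = 03:00 Uloth District.

03:00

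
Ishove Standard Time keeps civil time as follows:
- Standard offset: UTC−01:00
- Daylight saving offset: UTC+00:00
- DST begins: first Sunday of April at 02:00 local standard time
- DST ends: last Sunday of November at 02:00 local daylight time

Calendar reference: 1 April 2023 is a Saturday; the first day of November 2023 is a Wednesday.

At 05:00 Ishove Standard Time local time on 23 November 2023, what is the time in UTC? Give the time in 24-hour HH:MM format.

1 April 2023 is a Saturday, so the first Sunday is April 2.
1 November 2023 is a Wednesday, so Sundays fall on 5, 12, 19, 26; the last is November 26.
Daylight saving runs 2 April – 26 November; 23 November 2023 is inside that window, so Ishove Standard Time is at UTC+00:00.
05:00 local − 0h = 05:00 UTC.

05:00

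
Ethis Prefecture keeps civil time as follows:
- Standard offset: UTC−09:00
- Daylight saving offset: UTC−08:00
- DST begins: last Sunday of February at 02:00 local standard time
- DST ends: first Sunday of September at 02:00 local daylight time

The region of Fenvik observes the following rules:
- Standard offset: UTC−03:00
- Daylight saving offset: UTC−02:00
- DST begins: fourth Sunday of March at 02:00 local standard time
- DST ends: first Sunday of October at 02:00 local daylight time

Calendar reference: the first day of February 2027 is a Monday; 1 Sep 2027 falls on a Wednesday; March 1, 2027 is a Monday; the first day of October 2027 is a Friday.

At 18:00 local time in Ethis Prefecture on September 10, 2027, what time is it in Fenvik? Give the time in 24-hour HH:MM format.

01:00

1 February 2027 is a Monday, so Sundays fall on 7, 14, 21, 28; the last is February 28.
1 September 2027 is a Wednesday, so the first Sunday is September 5.
September 10, 2027 is outside the daylight-saving period (28 February – 5 September), so Ethis Prefecture is on standard time, UTC−09:00.
18:00 Ethis Prefecture + 9h = 03:00 UTC (rolling into the next day, 11 September 2027).
1 March 2027 is a Monday, so the first Sunday is March 7 and the fourth is March 28.
1 October 2027 is a Friday, so the first Sunday is October 3.
At the standard offset (UTC−03:00), 03:00 UTC − 3h = 00:00 Fenvik standard time.
Daylight saving runs 28 March – 3 October; the standard-time date in Fenvik, September 11, 2027, is inside that window, so Fenvik is at UTC−02:00.
03:00 UTC − 2h = 01:00 Fenvik.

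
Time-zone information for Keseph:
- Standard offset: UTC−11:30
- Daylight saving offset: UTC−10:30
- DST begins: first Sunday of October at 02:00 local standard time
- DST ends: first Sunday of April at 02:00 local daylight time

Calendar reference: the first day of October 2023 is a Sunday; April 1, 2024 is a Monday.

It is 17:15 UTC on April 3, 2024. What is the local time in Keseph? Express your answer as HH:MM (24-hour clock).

1 October 2023 is a Sunday, so the first Sunday is October 1.
1 April 2024 is a Monday, so the first Sunday is April 7.
At the standard offset (UTC−11:30), 17:15 UTC − 11h30m = 05:45 Keseph standard time.
Daylight saving runs 1 October 2023 – 7 April 2024; the standard-time date in Keseph, April 3, 2024, is inside that window, so Keseph is at UTC−10:30.
17:15 UTC − 10h30m = 06:45 local.

06:45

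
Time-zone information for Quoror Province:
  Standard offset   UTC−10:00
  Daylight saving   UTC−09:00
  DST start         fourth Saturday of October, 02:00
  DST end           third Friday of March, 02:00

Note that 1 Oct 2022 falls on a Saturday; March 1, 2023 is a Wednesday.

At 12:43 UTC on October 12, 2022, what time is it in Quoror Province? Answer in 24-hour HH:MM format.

1 October 2022 is a Saturday, so the first Saturday is October 1 and the fourth is October 22.
1 March 2023 is a Wednesday, so the first Friday is March 3 and the third is March 17.
At the standard offset (UTC−10:00), 12:43 UTC − 10h = 02:43 Quoror Province standard time.
The standard-time date in Quoror Province, October 12, 2022, is outside the daylight-saving period (22 October 2022 – 17 March 2023), so Quoror Province is on standard time, UTC−10:00.
12:43 UTC − 10h = 02:43 local.

02:43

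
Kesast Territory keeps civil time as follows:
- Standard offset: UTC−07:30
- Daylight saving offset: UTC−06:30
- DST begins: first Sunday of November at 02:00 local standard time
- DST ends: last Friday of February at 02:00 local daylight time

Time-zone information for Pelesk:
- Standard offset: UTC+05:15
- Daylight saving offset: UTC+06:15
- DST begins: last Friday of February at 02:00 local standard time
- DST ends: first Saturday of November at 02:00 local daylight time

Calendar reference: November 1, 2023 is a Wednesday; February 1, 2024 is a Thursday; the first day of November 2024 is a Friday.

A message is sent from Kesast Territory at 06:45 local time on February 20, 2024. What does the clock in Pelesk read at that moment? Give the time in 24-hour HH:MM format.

18:30

1 November 2023 is a Wednesday, so the first Sunday is November 5.
1 February 2024 is a Thursday, so Fridays fall on 2, 9, 16, 23; the last is February 23.
February 20, 2024 falls between 5 November 2023 and 23 February 2024, so daylight saving is in effect and Kesast Territory is at UTC−06:30.
06:45 Kesast Territory + 6h30m = 13:15 UTC.
1 February 2024 is a Thursday, so Fridays fall on 2, 9, 16, 23; the last is February 23.
1 November 2024 is a Friday, so the first Saturday is November 2.
At the standard offset (UTC+05:15), 13:15 UTC + 5h15m = 18:30 Pelesk standard time.
Daylight saving runs 23 February – 2 November; the standard-time date in Pelesk, February 20, 2024, is outside that window, so Pelesk is on standard time at UTC+05:15.
13:15 UTC + 5h15m = 18:30 Pelesk.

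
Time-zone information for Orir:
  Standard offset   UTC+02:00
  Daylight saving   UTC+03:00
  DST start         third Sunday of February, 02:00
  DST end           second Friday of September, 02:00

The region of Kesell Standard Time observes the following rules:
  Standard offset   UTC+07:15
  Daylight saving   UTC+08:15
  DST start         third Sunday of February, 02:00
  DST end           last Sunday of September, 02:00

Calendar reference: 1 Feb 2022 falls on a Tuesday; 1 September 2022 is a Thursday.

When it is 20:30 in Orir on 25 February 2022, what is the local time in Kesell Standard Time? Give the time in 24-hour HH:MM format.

1 February 2022 is a Tuesday, so the first Sunday is February 6 and the third is February 20.
1 September 2022 is a Thursday, so the first Friday is September 2 and the second is September 9.
25 February 2022 falls between 20 February and 9 September, so daylight saving is in effect and Orir is at UTC+03:00.
20:30 Orir − 3h = 17:30 UTC.
1 February 2022 is a Tuesday, so the first Sunday is February 6 and the third is February 20.
1 September 2022 is a Thursday, so Sundays fall on 4, 11, 18, 25; the last is September 25.
At the standard offset (UTC+07:15), 17:30 UTC + 7h15m = 00:45 Kesell Standard Time standard time (rolling into the next day, 26 February 2022).
Daylight saving runs 20 February – 25 September; the standard-time date in Kesell Standard Time, 26 February 2022, is inside that window, so Kesell Standard Time is at UTC+08:15.
17:30 UTC + 8h15m = 01:45 Kesell Standard Time (rolling into the next day, 26 February 2022).

01:45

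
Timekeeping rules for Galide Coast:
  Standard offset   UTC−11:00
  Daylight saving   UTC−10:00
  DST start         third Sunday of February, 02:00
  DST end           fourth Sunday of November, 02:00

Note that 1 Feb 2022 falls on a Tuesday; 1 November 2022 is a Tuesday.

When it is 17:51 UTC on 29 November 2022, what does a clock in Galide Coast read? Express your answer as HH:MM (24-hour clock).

1 February 2022 is a Tuesday, so the first Sunday is February 6 and the third is February 20.
1 November 2022 is a Tuesday, so the first Sunday is November 6 and the fourth is November 27.
At the standard offset (UTC−11:00), 17:51 UTC − 11h = 06:51 Galide Coast standard time.
The standard-time date in Galide Coast, 29 November 2022, does not fall between 20 February and 27 November, so daylight saving is not in effect and Galide Coast is at UTC−11:00.
17:51 UTC − 11h = 06:51 local.

06:51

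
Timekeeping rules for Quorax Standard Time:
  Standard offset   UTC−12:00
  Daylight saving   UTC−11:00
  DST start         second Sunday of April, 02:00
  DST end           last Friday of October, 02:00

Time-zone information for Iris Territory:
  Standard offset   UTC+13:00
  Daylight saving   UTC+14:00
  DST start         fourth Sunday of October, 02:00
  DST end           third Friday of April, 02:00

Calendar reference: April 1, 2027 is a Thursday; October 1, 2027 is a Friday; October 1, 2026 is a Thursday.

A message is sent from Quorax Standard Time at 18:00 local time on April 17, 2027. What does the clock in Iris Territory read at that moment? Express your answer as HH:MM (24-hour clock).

18:00

1 April 2027 is a Thursday, so the first Sunday is April 4 and the second is April 11.
1 October 2027 is a Friday, so Fridays fall on 1, 8, 15, 22, 29; the last is October 29.
Daylight saving runs 11 April – 29 October; April 17, 2027 is inside that window, so Quorax Standard Time is at UTC−11:00.
18:00 Quorax Standard Time + 11h = 05:00 UTC (rolling into the next day, 18 April 2027).
1 October 2026 is a Thursday, so the first Sunday is October 4 and the fourth is October 25.
1 April 2027 is a Thursday, so the first Friday is April 2 and the third is April 16.
At the standard offset (UTC+13:00), 05:00 UTC + 13h = 18:00 Iris Territory standard time.
Daylight saving runs 25 October 2026 – 16 April 2027; the standard-time date in Iris Territory, April 18, 2027, is outside that window, so Iris Territory is on standard time at UTC+13:00.
05:00 UTC + 13h = 18:00 Iris Territory.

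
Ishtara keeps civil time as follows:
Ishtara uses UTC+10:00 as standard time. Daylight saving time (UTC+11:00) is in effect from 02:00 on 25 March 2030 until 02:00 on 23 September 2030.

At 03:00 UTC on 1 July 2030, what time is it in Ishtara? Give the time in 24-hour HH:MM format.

At the standard offset (UTC+10:00), 03:00 UTC + 10h = 13:00 Ishtara standard time.
The standard-time date in Ishtara, 1 July 2030, falls between 25 March and 23 September, so daylight saving is in effect and Ishtara is at UTC+11:00.
03:00 UTC + 11h = 14:00 local.

14:00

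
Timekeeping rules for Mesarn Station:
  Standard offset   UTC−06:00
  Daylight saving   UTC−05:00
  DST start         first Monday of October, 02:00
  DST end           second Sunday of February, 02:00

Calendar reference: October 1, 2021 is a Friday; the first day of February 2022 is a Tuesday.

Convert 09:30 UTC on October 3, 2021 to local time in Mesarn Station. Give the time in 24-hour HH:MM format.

03:30

1 October 2021 is a Friday, so the first Monday is October 4.
1 February 2022 is a Tuesday, so the first Sunday is February 6 and the second is February 13.
At the standard offset (UTC−06:00), 09:30 UTC − 6h = 03:30 Mesarn Station standard time.
Daylight saving runs 4 October 2021 – 13 February 2022; the standard-time date in Mesarn Station, October 3, 2021, is outside that window, so Mesarn Station is on standard time at UTC−06:00.
09:30 UTC − 6h = 03:30 local.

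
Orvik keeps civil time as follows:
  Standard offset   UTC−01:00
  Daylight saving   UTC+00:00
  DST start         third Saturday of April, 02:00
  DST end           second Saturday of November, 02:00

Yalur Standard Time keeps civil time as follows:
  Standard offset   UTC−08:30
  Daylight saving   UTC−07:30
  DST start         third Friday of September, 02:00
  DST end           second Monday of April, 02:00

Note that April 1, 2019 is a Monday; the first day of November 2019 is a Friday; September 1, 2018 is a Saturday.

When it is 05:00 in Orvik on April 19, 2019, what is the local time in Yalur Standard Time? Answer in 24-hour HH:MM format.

1 April 2019 is a Monday, so the first Saturday is April 6 and the third is April 20.
1 November 2019 is a Friday, so the first Saturday is November 2 and the second is November 9.
April 19, 2019 is outside the daylight-saving period (20 April – 9 November), so Orvik is on standard time, UTC−01:00.
05:00 Orvik + 1h = 06:00 UTC.
1 September 2018 is a Saturday, so the first Friday is September 7 and the third is September 21.
1 April 2019 is a Monday, so the first Monday is April 1 and the second is April 8.
At the standard offset (UTC−08:30), 06:00 UTC − 8h30m = 21:30 Yalur Standard Time standard time (rolling into the previous day, 18 April 2019).
Daylight saving runs 21 September 2018 – 8 April 2019; the standard-time date in Yalur Standard Time, April 18, 2019, is outside that window, so Yalur Standard Time is on standard time at UTC−08:30.
06:00 UTC − 8h30m = 21:30 Yalur Standard Time (rolling into the previous day, 18 April 2019).

21:30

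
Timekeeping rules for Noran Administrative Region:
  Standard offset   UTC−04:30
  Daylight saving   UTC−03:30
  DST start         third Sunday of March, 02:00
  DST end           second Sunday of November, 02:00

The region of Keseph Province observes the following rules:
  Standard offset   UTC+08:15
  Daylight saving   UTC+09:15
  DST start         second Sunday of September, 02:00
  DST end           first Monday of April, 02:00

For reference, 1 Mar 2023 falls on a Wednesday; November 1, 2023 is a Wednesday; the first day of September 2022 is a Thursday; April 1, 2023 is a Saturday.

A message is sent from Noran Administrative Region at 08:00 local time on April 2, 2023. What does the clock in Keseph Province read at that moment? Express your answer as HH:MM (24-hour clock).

1 March 2023 is a Wednesday, so the first Sunday is March 5 and the third is March 19.
1 November 2023 is a Wednesday, so the first Sunday is November 5 and the second is November 12.
April 2, 2023 falls between 19 March and 12 November, so daylight saving is in effect and Noran Administrative Region is at UTC−03:30.
08:00 Noran Administrative Region + 3h30m = 11:30 UTC.
1 September 2022 is a Thursday, so the first Sunday is September 4 and the second is September 11.
1 April 2023 is a Saturday, so the first Monday is April 3.
At the standard offset (UTC+08:15), 11:30 UTC + 8h15m = 19:45 Keseph Province standard time.
The standard-time date in Keseph Province, April 2, 2023, lies within the daylight-saving period (11 September 2022 – 3 April 2023), so Keseph Province is on daylight time, UTC+09:15.
11:30 UTC + 9h15m = 20:45 Keseph Province.

20:45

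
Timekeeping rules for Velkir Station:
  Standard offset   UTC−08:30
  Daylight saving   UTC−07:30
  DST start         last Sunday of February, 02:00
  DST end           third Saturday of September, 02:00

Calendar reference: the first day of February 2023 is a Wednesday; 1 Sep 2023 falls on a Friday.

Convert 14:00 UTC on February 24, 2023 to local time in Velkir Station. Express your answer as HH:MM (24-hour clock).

1 February 2023 is a Wednesday, so Sundays fall on 5, 12, 19, 26; the last is February 26.
1 September 2023 is a Friday, so the first Saturday is September 2 and the third is September 16.
At the standard offset (UTC−08:30), 14:00 UTC − 8h30m = 05:30 Velkir Station standard time.
The standard-time date in Velkir Station, February 24, 2023, is outside the daylight-saving period (26 February – 16 September), so Velkir Station is on standard time, UTC−08:30.
14:00 UTC − 8h30m = 05:30 local.

05:30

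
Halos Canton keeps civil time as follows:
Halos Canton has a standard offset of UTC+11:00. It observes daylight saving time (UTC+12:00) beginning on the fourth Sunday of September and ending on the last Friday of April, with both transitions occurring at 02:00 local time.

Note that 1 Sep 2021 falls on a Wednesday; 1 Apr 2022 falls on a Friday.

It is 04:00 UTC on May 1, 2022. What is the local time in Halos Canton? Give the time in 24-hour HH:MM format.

1 September 2021 is a Wednesday, so the first Sunday is September 5 and the fourth is September 26.
1 April 2022 is a Friday, so Fridays fall on 1, 8, 15, 22, 29; the last is April 29.
At the standard offset (UTC+11:00), 04:00 UTC + 11h = 15:00 Halos Canton standard time.
Daylight saving runs 26 September 2021 – 29 April 2022; the standard-time date in Halos Canton, May 1, 2022, is outside that window, so Halos Canton is on standard time at UTC+11:00.
04:00 UTC + 11h = 15:00 local.

15:00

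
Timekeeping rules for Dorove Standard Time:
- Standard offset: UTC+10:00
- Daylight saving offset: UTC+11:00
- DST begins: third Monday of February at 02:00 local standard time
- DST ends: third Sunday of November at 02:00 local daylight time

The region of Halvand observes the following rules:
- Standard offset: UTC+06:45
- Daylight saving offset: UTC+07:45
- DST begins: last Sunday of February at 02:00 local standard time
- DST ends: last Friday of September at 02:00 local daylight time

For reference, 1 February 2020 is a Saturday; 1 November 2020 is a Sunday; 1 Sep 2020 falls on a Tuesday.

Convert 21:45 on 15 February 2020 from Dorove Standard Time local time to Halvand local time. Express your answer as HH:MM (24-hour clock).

18:30

1 February 2020 is a Saturday, so the first Monday is February 3 and the third is February 17.
1 November 2020 is a Sunday, so the first Sunday is November 1 and the third is November 15.
15 February 2020 is outside the daylight-saving period (17 February – 15 November), so Dorove Standard Time is on standard time, UTC+10:00.
21:45 Dorove Standard Time − 10h = 11:45 UTC.
1 February 2020 is a Saturday, so Sundays fall on 2, 9, 16, 23; the last is February 23.
1 September 2020 is a Tuesday, so Fridays fall on 4, 11, 18, 25; the last is September 25.
At the standard offset (UTC+06:45), 11:45 UTC + 6h45m = 18:30 Halvand standard time.
Daylight saving runs 23 February – 25 September; the standard-time date in Halvand, 15 February 2020, is outside that window, so Halvand is on standard time at UTC+06:45.
11:45 UTC + 6h45m = 18:30 Halvand.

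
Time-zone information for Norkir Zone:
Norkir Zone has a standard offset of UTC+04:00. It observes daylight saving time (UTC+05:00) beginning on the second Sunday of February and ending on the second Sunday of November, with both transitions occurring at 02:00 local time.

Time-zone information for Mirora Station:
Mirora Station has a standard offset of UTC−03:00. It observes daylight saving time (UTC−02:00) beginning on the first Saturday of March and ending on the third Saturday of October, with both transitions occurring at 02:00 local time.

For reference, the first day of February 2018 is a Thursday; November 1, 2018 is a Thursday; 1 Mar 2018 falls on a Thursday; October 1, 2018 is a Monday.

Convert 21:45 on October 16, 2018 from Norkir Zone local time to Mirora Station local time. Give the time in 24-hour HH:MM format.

1 February 2018 is a Thursday, so the first Sunday is February 4 and the second is February 11.
1 November 2018 is a Thursday, so the first Sunday is November 4 and the second is November 11.
Daylight saving runs 11 February – 11 November; October 16, 2018 is inside that window, so Norkir Zone is at UTC+05:00.
21:45 Norkir Zone − 5h = 16:45 UTC.
1 March 2018 is a Thursday, so the first Saturday is March 3.
1 October 2018 is a Monday, so the first Saturday is October 6 and the third is October 20.
At the standard offset (UTC−03:00), 16:45 UTC − 3h = 13:45 Mirora Station standard time.
Daylight saving runs 3 March – 20 October; the standard-time date in Mirora Station, October 16, 2018, is inside that window, so Mirora Station is at UTC−02:00.
16:45 UTC − 2h = 14:45 Mirora Station.

14:45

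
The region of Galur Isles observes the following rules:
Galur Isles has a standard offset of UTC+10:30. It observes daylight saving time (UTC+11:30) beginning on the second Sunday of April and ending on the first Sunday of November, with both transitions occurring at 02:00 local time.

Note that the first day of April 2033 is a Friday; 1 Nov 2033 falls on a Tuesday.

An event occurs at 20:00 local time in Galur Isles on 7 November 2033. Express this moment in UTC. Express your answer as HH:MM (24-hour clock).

09:30

1 April 2033 is a Friday, so the first Sunday is April 3 and the second is April 10.
1 November 2033 is a Tuesday, so the first Sunday is November 6.
7 November 2033 does not fall between 10 April and 6 November, so daylight saving is not in effect and Galur Isles is at UTC+10:30.
20:00 local − 10h30m = 09:30 UTC.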